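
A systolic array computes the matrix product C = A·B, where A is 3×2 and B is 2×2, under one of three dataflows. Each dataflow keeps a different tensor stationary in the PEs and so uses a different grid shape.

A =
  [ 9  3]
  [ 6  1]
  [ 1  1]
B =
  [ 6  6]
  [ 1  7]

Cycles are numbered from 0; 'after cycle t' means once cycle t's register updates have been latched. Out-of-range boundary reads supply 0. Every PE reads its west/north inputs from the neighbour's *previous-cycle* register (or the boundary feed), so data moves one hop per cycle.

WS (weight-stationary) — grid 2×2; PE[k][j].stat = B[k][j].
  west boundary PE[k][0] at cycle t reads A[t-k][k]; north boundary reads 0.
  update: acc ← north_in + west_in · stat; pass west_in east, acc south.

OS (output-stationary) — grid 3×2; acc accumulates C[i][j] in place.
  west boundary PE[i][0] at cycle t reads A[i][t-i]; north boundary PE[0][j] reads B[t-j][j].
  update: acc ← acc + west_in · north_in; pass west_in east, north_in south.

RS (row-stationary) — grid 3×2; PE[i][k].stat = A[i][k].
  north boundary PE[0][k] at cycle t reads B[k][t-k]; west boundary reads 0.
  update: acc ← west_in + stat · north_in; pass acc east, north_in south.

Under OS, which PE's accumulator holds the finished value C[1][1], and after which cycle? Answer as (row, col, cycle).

OS — PE[1][1] is where C[1][1] collects:
  after 0 — PE[1][1] acc=0, pass-E 0, pass-S 0
  after 1 — PE[1][1] acc=0, pass-E 0, pass-S 0
  after 2 — PE[1][1] acc=36, pass-E 6, pass-S 6
  after 3 — PE[1][1] acc=43, pass-E 1, pass-S 7

(row, col, cycle) = (1, 1, 3)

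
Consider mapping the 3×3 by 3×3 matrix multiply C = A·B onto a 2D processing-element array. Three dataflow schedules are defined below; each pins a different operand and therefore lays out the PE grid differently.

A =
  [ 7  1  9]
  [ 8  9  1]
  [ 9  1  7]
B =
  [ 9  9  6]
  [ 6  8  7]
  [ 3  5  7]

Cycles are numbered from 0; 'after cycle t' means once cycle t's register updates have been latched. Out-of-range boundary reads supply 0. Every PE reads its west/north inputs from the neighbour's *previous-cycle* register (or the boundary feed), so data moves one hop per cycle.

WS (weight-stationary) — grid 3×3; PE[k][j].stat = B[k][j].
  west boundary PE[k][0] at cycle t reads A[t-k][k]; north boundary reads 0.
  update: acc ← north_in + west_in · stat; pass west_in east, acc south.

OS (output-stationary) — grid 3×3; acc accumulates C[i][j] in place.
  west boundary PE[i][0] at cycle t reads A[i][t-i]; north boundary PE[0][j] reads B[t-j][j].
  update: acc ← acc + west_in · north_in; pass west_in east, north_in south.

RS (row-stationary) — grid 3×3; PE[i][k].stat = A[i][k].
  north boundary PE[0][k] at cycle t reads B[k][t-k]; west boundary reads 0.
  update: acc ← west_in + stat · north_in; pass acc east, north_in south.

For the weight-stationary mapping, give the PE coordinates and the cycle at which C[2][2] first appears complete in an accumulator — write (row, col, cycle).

WS: C[2][2] accumulates in PE[2][2]:
  @0  [2,2]  acc 0  |  →0  ↓0
  @1  [2,2]  acc 0  |  →0  ↓0
  @2  [2,2]  acc 0  |  →0  ↓0
  @3  [2,2]  acc 0  |  →0  ↓0
  @4  [2,2]  acc 112  |  →9  ↓112
  @5  [2,2]  acc 118  |  →1  ↓118
  @6  [2,2]  acc 110  |  →7  ↓110

(row, col, cycle) = (2, 2, 6)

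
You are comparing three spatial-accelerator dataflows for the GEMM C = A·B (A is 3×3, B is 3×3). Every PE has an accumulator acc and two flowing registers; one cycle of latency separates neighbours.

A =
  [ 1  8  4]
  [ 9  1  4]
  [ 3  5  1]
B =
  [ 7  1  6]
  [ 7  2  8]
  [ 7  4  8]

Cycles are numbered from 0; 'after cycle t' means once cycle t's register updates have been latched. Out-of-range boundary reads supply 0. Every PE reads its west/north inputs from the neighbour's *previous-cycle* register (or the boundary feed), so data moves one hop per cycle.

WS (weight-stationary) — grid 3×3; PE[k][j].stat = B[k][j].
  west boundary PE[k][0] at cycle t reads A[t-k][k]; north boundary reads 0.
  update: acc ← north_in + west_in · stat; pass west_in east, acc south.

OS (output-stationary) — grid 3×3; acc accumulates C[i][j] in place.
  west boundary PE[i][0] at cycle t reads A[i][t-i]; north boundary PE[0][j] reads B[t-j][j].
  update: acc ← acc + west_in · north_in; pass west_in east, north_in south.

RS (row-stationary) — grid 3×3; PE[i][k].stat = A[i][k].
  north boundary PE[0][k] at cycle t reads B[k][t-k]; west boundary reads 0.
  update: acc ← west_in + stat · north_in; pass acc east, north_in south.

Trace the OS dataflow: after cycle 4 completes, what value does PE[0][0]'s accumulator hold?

PE[0][0].acc = 91

Tracing OS — 3×3 array, target PE[0][0]:
  [0] (0,0) acc=7 (h:1 v:7)
  [1] (0,0) acc=63 (h:8 v:7)
  [2] (0,0) acc=91 (h:4 v:7)
  [3] (0,0) acc=91 (h:0 v:0)
  [4] (0,0) acc=91 (h:0 v:0)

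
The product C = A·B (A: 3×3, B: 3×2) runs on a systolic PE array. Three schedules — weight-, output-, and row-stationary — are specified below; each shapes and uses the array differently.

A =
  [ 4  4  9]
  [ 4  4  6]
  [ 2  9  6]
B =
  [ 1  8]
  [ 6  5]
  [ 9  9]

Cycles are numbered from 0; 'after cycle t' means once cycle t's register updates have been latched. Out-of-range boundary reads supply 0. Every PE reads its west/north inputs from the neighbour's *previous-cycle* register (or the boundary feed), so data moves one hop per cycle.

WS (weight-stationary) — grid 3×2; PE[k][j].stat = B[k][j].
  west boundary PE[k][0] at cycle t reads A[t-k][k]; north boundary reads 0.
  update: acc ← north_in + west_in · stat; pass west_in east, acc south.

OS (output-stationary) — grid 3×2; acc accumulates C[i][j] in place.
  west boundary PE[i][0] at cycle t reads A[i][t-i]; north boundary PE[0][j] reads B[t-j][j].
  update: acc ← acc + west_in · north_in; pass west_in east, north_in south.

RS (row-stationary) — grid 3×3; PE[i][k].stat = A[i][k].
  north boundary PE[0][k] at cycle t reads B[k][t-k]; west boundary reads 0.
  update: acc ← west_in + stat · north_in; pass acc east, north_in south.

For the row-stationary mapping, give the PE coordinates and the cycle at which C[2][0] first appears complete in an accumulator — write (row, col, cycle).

RS — PE[2][2] is where C[2][0] collects:
  c0 r2c2: 0 / 0 / 0
  c1 r2c2: 0 / 0 / 0
  c2 r2c2: 0 / 0 / 0
  c3 r2c2: 0 / 0 / 0
  c4 r2c2: 110 / 110 / 9

(row, col, cycle) = (2, 2, 4)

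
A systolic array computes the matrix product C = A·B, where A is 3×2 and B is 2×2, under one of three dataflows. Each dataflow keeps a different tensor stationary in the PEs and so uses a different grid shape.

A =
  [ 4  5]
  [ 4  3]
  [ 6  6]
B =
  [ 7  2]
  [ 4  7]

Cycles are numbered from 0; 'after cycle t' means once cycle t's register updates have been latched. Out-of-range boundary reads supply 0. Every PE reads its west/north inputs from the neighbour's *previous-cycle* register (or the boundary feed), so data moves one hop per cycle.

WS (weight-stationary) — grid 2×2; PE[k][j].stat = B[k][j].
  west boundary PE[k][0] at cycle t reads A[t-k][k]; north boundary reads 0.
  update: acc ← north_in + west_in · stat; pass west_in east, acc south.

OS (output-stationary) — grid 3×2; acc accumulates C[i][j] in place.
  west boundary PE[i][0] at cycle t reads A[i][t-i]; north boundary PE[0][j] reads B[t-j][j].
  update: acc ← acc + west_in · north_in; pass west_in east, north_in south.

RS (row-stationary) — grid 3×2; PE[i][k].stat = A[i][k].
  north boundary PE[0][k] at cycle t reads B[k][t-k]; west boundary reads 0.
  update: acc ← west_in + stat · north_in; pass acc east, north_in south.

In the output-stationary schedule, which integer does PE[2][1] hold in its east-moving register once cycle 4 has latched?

register = 6

OS 3×2: PE[2][1] cycle-by-cycle (with neighbour feeds):
  after 0 — PE[1][1] acc=0, pass-E 0, pass-S 0
  after 0 — PE[2][0] acc=0, pass-E 0, pass-S 0
  after 0 — PE[2][1] acc=0, pass-E 0, pass-S 0
  after 1 — PE[1][1] acc=0, pass-E 0, pass-S 0
  after 1 — PE[2][0] acc=0, pass-E 0, pass-S 0
  after 1 — PE[2][1] acc=0, pass-E 0, pass-S 0
  after 2 — PE[1][1] acc=8, pass-E 4, pass-S 2
  after 2 — PE[2][0] acc=42, pass-E 6, pass-S 7
  after 2 — PE[2][1] acc=0, pass-E 0, pass-S 0
  after 3 — PE[1][1] acc=29, pass-E 3, pass-S 7
  after 3 — PE[2][0] acc=66, pass-E 6, pass-S 4
  after 3 — PE[2][1] acc=12, pass-E 6, pass-S 2
  after 4 — PE[1][1] acc=29, pass-E 0, pass-S 0
  after 4 — PE[2][0] acc=66, pass-E 0, pass-S 0
  after 4 — PE[2][1] acc=54, pass-E 6, pass-S 7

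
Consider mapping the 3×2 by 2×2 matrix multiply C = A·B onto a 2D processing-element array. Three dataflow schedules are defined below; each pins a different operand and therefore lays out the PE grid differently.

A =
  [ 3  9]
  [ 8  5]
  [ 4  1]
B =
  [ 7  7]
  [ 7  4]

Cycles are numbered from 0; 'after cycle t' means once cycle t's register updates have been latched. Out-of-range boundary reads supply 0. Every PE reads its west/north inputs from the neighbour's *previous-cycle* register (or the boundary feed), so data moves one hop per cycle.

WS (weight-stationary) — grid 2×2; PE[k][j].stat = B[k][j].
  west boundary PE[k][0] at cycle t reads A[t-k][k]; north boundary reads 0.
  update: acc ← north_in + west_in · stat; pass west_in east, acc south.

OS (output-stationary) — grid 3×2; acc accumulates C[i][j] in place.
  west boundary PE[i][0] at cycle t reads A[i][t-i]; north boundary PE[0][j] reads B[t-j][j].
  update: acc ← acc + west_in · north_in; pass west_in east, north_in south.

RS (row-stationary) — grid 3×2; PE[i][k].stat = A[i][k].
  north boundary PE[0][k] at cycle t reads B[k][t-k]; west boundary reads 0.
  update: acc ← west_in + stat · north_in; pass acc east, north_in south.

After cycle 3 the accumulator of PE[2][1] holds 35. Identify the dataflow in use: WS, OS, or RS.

WS: PE[2][1] is outside its 2×2 grid.
OS (3×2 grid), PE[2][1]:
  t=0 PE[2][1]: acc=0 h=0 v=0
  t=1 PE[2][1]: acc=0 h=0 v=0
  t=2 PE[2][1]: acc=0 h=0 v=0
  t=3 PE[2][1]: acc=28 h=4 v=7
RS (3×2 grid), PE[2][1]:
  t=0 PE[2][1]: acc=0 h=0 v=0
  t=1 PE[2][1]: acc=0 h=0 v=0
  t=2 PE[2][1]: acc=0 h=0 v=0
  t=3 PE[2][1]: acc=35 h=35 v=7

dataflow = RS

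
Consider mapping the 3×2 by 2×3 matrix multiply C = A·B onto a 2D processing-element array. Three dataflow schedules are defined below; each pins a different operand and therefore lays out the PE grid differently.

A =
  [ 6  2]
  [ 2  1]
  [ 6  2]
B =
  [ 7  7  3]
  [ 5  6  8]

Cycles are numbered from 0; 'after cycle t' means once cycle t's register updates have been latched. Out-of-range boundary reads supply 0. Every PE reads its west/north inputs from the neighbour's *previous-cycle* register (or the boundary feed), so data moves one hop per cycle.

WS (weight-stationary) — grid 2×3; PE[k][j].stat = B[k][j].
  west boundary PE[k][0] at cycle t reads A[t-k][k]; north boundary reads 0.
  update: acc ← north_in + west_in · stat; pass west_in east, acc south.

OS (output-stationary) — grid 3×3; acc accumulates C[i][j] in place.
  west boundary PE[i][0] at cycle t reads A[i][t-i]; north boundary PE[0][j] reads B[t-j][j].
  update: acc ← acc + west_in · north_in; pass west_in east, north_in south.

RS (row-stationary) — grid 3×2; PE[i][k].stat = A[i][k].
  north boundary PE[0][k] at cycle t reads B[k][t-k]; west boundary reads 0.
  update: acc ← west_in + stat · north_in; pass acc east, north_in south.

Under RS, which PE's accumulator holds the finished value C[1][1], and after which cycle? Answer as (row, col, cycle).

(row, col, cycle) = (1, 1, 3)

Under RS, C[1][1] lands at PE[1][1]:
  cycle 0: PE[1][1] → acc 0, east 0, south 0
  cycle 1: PE[1][1] → acc 0, east 0, south 0
  cycle 2: PE[1][1] → acc 19, east 19, south 5
  cycle 3: PE[1][1] → acc 20, east 20, south 6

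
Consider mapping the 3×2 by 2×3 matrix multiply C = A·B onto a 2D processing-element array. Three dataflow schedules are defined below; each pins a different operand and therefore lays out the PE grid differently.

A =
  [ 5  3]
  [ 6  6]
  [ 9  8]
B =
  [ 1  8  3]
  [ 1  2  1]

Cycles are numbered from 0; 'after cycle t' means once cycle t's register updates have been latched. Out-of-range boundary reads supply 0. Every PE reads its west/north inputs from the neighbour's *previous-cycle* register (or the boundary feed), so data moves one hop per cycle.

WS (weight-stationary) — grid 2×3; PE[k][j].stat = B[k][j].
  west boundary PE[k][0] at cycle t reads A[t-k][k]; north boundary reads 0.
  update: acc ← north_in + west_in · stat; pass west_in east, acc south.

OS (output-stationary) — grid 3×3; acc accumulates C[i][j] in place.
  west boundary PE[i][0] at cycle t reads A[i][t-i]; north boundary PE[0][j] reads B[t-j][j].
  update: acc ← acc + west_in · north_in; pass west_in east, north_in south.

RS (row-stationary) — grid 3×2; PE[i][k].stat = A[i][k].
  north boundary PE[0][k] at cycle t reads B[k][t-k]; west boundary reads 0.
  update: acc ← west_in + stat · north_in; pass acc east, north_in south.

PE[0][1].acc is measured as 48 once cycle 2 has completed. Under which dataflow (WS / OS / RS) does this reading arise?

WS (2×3 grid), PE[0][1]:
  t=0 PE[0][1]: acc=0 h=0 v=0
  t=1 PE[0][1]: acc=40 h=5 v=40
  t=2 PE[0][1]: acc=48 h=6 v=48
OS (3×3 grid), PE[0][1]:
  t=0 PE[0][1]: acc=0 h=0 v=0
  t=1 PE[0][1]: acc=40 h=5 v=8
  t=2 PE[0][1]: acc=46 h=3 v=2
RS (3×2 grid), PE[0][1]:
  t=0 PE[0][1]: acc=0 h=0 v=0
  t=1 PE[0][1]: acc=8 h=8 v=1
  t=2 PE[0][1]: acc=46 h=46 v=2

dataflow = WS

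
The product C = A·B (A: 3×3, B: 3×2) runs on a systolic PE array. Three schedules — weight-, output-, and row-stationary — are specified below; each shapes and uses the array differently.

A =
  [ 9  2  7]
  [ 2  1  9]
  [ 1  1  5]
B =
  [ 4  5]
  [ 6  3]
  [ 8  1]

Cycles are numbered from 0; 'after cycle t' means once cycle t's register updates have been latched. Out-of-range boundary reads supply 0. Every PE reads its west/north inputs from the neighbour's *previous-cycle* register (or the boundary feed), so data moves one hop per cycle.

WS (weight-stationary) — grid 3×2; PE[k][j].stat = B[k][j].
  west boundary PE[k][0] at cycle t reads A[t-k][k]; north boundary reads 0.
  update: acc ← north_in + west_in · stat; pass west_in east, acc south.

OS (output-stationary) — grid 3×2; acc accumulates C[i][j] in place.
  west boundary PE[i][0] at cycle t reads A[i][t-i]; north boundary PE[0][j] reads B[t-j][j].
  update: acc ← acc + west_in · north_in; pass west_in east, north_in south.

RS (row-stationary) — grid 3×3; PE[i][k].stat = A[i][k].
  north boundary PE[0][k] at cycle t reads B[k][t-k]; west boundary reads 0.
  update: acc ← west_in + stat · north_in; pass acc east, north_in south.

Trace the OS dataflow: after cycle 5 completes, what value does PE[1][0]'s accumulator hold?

PE[1][0].acc = 86

OS (3×2). Following PE[1][0] plus its west/north inputs:
  cycle 0: PE[0][0] → acc 36, east 9, south 4
  cycle 0: PE[1][0] → acc 0, east 0, south 0
  cycle 1: PE[0][0] → acc 48, east 2, south 6
  cycle 1: PE[1][0] → acc 8, east 2, south 4
  cycle 2: PE[0][0] → acc 104, east 7, south 8
  cycle 2: PE[1][0] → acc 14, east 1, south 6
  cycle 3: PE[0][0] → acc 104, east 0, south 0
  cycle 3: PE[1][0] → acc 86, east 9, south 8
  cycle 4: PE[0][0] → acc 104, east 0, south 0
  cycle 4: PE[1][0] → acc 86, east 0, south 0
  cycle 5: PE[0][0] → acc 104, east 0, south 0
  cycle 5: PE[1][0] → acc 86, east 0, south 0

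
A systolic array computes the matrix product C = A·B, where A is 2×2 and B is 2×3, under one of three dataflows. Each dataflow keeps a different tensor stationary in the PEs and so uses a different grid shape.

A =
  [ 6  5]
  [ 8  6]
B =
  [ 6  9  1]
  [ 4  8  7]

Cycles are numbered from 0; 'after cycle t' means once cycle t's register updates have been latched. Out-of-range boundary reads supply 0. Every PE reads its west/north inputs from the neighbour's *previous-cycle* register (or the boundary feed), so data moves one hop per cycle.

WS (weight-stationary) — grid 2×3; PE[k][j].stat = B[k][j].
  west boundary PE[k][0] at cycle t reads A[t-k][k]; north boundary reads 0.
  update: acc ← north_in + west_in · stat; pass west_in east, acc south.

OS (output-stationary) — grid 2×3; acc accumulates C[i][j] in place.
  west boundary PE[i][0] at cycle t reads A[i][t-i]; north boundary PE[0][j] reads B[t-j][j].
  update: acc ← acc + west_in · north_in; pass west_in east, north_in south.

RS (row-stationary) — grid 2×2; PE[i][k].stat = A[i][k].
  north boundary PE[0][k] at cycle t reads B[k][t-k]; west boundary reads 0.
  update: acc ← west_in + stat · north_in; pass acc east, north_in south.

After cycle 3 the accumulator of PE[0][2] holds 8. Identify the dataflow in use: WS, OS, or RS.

WS [2×3] PE[0][2] across cycles:
  t=0 PE[0][2]: acc=0 h=0 v=0
  t=1 PE[0][2]: acc=0 h=0 v=0
  t=2 PE[0][2]: acc=6 h=6 v=6
  t=3 PE[0][2]: acc=8 h=8 v=8
OS [2×3] PE[0][2] across cycles:
  t=0 PE[0][2]: acc=0 h=0 v=0
  t=1 PE[0][2]: acc=0 h=0 v=0
  t=2 PE[0][2]: acc=6 h=6 v=1
  t=3 PE[0][2]: acc=41 h=5 v=7
RS (2×2): PE[0][2] does not exist.

dataflow = WS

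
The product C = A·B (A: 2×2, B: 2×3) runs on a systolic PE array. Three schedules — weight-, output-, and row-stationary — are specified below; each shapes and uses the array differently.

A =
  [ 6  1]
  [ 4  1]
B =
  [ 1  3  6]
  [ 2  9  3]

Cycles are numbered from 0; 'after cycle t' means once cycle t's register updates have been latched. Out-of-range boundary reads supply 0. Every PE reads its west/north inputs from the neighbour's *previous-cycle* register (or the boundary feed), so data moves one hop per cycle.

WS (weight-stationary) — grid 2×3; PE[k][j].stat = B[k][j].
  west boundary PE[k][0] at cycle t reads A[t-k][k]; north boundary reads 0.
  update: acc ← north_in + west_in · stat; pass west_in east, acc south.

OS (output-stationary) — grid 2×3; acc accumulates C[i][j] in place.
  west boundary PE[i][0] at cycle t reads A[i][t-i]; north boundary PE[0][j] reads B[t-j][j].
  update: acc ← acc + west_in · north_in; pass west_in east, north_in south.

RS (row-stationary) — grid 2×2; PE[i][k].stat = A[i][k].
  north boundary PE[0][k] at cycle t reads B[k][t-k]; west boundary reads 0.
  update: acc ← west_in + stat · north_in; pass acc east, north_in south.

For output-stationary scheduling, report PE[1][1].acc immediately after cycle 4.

PE[1][1].acc = 21

OS (2×3). Following PE[1][1] plus its west/north inputs:
  0: (0,1).acc=0  regs=<0,0>
  0: (1,0).acc=0  regs=<0,0>
  0: (1,1).acc=0  regs=<0,0>
  1: (0,1).acc=18  regs=<6,3>
  1: (1,0).acc=4  regs=<4,1>
  1: (1,1).acc=0  regs=<0,0>
  2: (0,1).acc=27  regs=<1,9>
  2: (1,0).acc=6  regs=<1,2>
  2: (1,1).acc=12  regs=<4,3>
  3: (0,1).acc=27  regs=<0,0>
  3: (1,0).acc=6  regs=<0,0>
  3: (1,1).acc=21  regs=<1,9>
  4: (0,1).acc=27  regs=<0,0>
  4: (1,0).acc=6  regs=<0,0>
  4: (1,1).acc=21  regs=<0,0>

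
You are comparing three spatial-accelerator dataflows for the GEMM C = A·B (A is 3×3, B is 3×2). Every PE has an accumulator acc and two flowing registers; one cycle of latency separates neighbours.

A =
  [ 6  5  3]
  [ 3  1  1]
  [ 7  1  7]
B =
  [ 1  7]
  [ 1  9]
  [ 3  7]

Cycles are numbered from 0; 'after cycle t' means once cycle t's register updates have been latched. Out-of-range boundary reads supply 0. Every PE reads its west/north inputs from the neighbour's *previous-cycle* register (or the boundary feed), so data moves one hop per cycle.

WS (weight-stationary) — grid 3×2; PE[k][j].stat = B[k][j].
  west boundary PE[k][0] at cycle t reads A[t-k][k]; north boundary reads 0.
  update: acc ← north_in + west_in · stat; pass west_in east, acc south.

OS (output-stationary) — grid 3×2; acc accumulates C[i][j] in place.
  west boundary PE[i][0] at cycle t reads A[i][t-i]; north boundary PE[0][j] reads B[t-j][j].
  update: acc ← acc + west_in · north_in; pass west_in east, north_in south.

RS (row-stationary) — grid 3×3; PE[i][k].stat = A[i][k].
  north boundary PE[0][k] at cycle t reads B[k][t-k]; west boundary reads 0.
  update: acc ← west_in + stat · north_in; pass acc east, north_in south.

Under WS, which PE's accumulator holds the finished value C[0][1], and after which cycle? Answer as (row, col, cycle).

Under WS, C[0][1] lands at PE[2][1]:
  t=0 PE[2][1]: acc=0 h=0 v=0
  t=1 PE[2][1]: acc=0 h=0 v=0
  t=2 PE[2][1]: acc=0 h=0 v=0
  t=3 PE[2][1]: acc=108 h=3 v=108

(row, col, cycle) = (2, 1, 3)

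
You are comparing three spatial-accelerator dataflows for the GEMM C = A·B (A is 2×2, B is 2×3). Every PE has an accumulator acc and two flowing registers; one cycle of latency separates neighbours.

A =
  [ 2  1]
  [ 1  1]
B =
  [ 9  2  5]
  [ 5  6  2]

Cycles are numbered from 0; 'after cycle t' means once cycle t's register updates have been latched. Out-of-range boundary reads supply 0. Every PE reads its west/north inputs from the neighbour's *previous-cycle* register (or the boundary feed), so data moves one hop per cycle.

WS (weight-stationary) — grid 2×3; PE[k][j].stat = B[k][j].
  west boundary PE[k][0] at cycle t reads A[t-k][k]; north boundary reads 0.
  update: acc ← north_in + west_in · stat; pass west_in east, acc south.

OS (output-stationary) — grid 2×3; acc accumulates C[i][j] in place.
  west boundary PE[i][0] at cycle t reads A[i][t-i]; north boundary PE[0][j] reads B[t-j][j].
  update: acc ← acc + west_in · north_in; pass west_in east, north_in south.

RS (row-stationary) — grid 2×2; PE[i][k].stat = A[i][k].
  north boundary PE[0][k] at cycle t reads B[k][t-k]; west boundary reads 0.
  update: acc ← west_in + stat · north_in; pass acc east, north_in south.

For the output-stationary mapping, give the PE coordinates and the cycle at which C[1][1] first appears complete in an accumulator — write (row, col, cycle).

(row, col, cycle) = (1, 1, 3)

OS: C[1][1] accumulates in PE[1][1]:
  cycle 0: PE[1][1] → acc 0, east 0, south 0
  cycle 1: PE[1][1] → acc 0, east 0, south 0
  cycle 2: PE[1][1] → acc 2, east 1, south 2
  cycle 3: PE[1][1] → acc 8, east 1, south 6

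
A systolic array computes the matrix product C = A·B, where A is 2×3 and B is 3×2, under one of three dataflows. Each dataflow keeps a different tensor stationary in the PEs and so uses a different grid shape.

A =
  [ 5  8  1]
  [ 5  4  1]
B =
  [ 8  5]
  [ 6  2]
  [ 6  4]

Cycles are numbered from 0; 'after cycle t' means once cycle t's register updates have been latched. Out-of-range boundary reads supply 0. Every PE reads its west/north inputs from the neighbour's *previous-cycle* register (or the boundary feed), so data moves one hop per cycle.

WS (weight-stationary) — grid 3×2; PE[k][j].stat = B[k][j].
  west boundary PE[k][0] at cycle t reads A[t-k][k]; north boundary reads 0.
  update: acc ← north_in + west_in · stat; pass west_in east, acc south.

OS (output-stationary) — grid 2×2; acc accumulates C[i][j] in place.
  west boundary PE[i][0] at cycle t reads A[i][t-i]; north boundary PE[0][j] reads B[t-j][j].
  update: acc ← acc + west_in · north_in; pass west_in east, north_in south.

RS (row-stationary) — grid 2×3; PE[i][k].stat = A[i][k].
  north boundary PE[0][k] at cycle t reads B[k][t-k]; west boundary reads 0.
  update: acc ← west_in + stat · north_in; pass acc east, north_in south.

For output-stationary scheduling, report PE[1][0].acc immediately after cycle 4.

PE[1][0].acc = 70

Tracing OS — 2×2 array, target PE[1][0]:
  @0  [0,0]  acc 40  |  →5  ↓8
  @0  [1,0]  acc 0  |  →0  ↓0
  @1  [0,0]  acc 88  |  →8  ↓6
  @1  [1,0]  acc 40  |  →5  ↓8
  @2  [0,0]  acc 94  |  →1  ↓6
  @2  [1,0]  acc 64  |  →4  ↓6
  @3  [0,0]  acc 94  |  →0  ↓0
  @3  [1,0]  acc 70  |  →1  ↓6
  @4  [0,0]  acc 94  |  →0  ↓0
  @4  [1,0]  acc 70  |  →0  ↓0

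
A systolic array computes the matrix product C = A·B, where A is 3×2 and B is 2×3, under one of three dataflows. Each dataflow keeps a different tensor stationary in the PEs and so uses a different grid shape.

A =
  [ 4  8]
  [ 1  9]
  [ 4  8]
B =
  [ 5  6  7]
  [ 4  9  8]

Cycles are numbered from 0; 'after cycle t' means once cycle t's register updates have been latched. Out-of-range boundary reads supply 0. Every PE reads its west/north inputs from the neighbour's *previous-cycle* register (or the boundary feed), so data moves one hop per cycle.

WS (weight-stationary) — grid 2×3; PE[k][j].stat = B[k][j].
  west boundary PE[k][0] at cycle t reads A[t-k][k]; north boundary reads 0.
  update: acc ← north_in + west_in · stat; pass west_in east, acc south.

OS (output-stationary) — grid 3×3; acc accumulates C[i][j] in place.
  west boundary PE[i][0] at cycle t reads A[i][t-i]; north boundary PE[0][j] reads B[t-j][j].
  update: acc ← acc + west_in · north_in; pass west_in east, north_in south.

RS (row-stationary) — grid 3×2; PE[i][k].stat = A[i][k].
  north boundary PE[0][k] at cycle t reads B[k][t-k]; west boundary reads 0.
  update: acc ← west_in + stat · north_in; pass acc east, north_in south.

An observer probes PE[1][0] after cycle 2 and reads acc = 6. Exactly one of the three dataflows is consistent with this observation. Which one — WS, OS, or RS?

WS [2×3] PE[1][0] across cycles:
  t=0 PE[1][0]: acc=0 h=0 v=0
  t=1 PE[1][0]: acc=52 h=8 v=52
  t=2 PE[1][0]: acc=41 h=9 v=41
OS [3×3] PE[1][0] across cycles:
  t=0 PE[1][0]: acc=0 h=0 v=0
  t=1 PE[1][0]: acc=5 h=1 v=5
  t=2 PE[1][0]: acc=41 h=9 v=4
RS [3×2] PE[1][0] across cycles:
  t=0 PE[1][0]: acc=0 h=0 v=0
  t=1 PE[1][0]: acc=5 h=5 v=5
  t=2 PE[1][0]: acc=6 h=6 v=6

dataflow = RS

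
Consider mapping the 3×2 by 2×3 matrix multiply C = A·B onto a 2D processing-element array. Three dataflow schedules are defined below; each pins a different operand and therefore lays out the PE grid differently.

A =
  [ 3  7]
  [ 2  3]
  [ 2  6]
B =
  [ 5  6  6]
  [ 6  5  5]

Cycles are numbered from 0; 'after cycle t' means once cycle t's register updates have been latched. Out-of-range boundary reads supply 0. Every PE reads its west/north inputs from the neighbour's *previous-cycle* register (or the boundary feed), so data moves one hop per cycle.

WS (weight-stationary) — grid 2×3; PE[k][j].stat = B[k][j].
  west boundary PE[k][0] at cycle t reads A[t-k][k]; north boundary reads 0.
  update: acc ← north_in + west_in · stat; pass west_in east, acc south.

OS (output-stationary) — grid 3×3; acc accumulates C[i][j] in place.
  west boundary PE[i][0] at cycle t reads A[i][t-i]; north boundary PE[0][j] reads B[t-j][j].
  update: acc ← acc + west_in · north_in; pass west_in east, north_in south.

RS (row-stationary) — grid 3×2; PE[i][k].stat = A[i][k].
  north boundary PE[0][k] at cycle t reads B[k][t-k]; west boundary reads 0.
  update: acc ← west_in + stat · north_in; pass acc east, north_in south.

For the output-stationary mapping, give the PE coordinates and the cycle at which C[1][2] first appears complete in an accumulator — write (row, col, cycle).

(row, col, cycle) = (1, 2, 4)

Under OS, C[1][2] lands at PE[1][2]:
  @0  [1,2]  acc 0  |  →0  ↓0
  @1  [1,2]  acc 0  |  →0  ↓0
  @2  [1,2]  acc 0  |  →0  ↓0
  @3  [1,2]  acc 12  |  →2  ↓6
  @4  [1,2]  acc 27  |  →3  ↓5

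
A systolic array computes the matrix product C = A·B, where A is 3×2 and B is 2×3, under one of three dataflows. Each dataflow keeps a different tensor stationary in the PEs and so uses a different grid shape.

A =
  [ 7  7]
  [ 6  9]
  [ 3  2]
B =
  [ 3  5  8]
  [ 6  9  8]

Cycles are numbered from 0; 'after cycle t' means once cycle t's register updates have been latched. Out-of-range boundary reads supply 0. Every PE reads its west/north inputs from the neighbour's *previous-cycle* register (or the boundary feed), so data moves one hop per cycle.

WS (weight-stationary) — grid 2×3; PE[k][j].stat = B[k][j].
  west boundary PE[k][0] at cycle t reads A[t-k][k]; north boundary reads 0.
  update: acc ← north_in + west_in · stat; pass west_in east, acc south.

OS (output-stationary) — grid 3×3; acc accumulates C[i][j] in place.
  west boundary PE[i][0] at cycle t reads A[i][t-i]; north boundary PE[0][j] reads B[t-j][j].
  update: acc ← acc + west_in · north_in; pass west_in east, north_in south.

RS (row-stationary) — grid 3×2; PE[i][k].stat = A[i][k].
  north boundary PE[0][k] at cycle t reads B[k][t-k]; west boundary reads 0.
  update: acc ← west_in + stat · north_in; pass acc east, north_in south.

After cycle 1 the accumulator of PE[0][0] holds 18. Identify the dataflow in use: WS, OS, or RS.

dataflow = WS

— WS: 2×3; PE[0][0] trace:
  c0 r0c0: 21 / 7 / 21
  c1 r0c0: 18 / 6 / 18
— OS: 3×3; PE[0][0] trace:
  c0 r0c0: 21 / 7 / 3
  c1 r0c0: 63 / 7 / 6
— RS: 3×2; PE[0][0] trace:
  c0 r0c0: 21 / 21 / 3
  c1 r0c0: 35 / 35 / 5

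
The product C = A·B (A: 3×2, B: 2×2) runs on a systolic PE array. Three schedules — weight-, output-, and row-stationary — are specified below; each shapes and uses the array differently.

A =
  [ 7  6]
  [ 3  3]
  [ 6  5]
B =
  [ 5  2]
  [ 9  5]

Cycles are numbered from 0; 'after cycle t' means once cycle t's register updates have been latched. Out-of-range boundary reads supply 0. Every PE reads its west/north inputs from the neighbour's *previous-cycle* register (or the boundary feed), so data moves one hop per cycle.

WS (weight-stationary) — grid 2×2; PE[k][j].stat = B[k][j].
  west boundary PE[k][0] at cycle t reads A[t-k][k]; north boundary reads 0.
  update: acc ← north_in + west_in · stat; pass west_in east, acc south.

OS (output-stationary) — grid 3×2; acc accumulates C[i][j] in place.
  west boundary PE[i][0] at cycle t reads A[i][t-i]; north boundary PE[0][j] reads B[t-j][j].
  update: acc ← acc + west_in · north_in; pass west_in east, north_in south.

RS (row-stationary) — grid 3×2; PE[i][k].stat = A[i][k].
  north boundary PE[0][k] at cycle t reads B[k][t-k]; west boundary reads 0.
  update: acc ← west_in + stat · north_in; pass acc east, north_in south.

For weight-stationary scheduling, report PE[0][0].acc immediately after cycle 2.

Tracing WS — 2×2 array, target PE[0][0]:
  step 0 · PE0,0: acc=35; fwd→7 fwd↓35
  step 1 · PE0,0: acc=15; fwd→3 fwd↓15
  step 2 · PE0,0: acc=30; fwd→6 fwd↓30

PE[0][0].acc = 30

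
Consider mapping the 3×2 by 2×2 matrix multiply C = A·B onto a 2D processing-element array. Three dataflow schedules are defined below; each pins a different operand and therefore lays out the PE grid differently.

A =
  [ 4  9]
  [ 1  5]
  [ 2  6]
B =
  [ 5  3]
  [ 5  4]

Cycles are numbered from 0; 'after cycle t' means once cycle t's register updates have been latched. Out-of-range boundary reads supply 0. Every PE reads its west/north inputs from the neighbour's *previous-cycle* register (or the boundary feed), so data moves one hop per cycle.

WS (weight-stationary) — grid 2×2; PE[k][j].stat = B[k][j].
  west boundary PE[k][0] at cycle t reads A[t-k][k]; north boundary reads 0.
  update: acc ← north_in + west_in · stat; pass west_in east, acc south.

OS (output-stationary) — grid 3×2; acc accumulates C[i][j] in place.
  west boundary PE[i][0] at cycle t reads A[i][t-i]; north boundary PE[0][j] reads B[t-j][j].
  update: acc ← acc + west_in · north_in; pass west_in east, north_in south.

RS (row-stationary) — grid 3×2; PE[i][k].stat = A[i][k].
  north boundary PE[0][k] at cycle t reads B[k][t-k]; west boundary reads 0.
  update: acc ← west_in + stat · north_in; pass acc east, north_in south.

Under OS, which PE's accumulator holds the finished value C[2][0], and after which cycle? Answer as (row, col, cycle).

(row, col, cycle) = (2, 0, 3)

OS: C[2][0] accumulates in PE[2][0]:
  c0 r2c0: 0 / 0 / 0
  c1 r2c0: 0 / 0 / 0
  c2 r2c0: 10 / 2 / 5
  c3 r2c0: 40 / 6 / 5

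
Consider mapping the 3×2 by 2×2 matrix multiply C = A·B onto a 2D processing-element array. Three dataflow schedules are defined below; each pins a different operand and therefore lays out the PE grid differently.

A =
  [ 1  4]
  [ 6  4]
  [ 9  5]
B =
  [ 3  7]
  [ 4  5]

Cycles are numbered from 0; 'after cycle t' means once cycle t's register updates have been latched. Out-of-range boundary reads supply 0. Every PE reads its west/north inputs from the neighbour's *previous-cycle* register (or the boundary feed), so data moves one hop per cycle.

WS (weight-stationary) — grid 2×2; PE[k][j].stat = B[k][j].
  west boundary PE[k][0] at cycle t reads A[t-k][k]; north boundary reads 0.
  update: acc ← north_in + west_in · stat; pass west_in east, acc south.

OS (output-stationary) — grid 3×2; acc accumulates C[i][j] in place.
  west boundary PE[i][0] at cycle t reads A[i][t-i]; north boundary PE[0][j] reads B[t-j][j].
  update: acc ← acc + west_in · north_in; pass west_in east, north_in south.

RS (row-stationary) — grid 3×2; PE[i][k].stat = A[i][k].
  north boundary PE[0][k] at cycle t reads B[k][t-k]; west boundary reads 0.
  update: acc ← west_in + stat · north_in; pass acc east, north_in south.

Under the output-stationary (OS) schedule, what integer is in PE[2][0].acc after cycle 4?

PE[2][0].acc = 47

Tracing OS — 3×2 array, target PE[2][0]:
  c0 r1c0: 0 / 0 / 0
  c0 r2c0: 0 / 0 / 0
  c1 r1c0: 18 / 6 / 3
  c1 r2c0: 0 / 0 / 0
  c2 r1c0: 34 / 4 / 4
  c2 r2c0: 27 / 9 / 3
  c3 r1c0: 34 / 0 / 0
  c3 r2c0: 47 / 5 / 4
  c4 r1c0: 34 / 0 / 0
  c4 r2c0: 47 / 0 / 0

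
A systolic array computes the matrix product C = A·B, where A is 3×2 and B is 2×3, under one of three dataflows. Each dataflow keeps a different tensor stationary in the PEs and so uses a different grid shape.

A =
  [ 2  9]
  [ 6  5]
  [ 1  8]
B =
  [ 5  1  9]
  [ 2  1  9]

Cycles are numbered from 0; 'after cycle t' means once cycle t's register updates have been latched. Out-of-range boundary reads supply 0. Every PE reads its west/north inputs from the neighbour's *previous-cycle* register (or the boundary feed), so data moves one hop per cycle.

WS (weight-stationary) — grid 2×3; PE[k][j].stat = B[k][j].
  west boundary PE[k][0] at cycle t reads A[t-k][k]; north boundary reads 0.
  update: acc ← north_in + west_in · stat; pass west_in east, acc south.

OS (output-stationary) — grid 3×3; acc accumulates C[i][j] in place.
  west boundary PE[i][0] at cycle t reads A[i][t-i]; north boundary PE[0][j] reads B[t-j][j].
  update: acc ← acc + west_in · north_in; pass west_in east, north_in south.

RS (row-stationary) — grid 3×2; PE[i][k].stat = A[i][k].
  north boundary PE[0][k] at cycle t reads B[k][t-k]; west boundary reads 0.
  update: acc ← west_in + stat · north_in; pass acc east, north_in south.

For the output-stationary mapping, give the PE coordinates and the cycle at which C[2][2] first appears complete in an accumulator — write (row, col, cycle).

(row, col, cycle) = (2, 2, 5)

OS — PE[2][2] is where C[2][2] collects:
  @0  [2,2]  acc 0  |  →0  ↓0
  @1  [2,2]  acc 0  |  →0  ↓0
  @2  [2,2]  acc 0  |  →0  ↓0
  @3  [2,2]  acc 0  |  →0  ↓0
  @4  [2,2]  acc 9  |  →1  ↓9
  @5  [2,2]  acc 81  |  →8  ↓9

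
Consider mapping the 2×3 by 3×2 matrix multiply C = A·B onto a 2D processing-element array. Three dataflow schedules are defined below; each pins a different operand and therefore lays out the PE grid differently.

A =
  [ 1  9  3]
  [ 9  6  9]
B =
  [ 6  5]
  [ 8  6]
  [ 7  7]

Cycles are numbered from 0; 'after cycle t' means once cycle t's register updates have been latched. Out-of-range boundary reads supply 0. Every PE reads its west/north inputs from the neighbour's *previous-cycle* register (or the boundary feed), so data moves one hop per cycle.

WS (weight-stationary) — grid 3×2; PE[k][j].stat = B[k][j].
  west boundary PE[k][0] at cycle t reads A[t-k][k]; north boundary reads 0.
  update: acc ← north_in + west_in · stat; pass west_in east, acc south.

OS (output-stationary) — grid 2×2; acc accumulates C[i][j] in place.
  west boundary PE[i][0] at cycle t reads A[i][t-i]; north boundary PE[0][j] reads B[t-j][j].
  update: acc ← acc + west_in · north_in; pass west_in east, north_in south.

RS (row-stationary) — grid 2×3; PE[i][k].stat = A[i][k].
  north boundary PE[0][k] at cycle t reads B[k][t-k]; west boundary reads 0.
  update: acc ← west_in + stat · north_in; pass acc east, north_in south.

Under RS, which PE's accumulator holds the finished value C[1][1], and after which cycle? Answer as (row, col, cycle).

(row, col, cycle) = (1, 2, 4)

RS: C[1][1] accumulates in PE[1][2]:
  after 0 — PE[1][2] acc=0, pass-E 0, pass-S 0
  after 1 — PE[1][2] acc=0, pass-E 0, pass-S 0
  after 2 — PE[1][2] acc=0, pass-E 0, pass-S 0
  after 3 — PE[1][2] acc=165, pass-E 165, pass-S 7
  after 4 — PE[1][2] acc=144, pass-E 144, pass-S 7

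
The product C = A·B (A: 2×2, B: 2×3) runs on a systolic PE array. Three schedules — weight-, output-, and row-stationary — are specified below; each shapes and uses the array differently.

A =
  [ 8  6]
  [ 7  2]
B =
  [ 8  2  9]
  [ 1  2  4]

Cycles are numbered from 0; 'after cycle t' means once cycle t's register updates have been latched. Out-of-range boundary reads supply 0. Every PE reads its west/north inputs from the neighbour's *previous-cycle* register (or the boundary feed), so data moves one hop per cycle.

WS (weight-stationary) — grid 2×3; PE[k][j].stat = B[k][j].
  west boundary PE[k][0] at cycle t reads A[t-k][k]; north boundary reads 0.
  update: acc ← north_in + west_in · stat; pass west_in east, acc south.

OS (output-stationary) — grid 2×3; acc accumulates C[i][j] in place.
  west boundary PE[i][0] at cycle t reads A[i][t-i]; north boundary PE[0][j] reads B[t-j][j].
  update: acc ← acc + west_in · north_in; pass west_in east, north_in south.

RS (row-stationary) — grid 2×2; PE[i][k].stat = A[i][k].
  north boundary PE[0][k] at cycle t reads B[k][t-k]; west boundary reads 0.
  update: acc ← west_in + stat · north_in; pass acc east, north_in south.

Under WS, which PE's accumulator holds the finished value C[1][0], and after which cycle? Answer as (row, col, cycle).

(row, col, cycle) = (1, 0, 2)

WS — PE[1][0] is where C[1][0] collects:
  [0] (1,0) acc=0 (h:0 v:0)
  [1] (1,0) acc=70 (h:6 v:70)
  [2] (1,0) acc=58 (h:2 v:58)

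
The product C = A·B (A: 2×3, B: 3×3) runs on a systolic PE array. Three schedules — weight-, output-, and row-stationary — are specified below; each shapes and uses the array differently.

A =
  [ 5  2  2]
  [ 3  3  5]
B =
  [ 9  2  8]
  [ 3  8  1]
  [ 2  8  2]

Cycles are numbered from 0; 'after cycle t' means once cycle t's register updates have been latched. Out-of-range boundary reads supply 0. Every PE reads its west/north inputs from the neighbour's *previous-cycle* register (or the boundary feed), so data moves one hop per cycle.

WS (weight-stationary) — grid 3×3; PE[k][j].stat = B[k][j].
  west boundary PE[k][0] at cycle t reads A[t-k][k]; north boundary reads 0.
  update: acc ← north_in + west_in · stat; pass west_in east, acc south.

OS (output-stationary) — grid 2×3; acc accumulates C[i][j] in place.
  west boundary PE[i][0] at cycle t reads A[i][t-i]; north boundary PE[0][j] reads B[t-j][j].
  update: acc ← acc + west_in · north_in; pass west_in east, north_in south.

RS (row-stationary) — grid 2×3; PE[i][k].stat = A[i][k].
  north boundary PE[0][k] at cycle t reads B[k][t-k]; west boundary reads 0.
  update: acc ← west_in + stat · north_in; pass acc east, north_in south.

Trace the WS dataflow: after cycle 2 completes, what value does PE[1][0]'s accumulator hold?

PE[1][0].acc = 36

Tracing WS — 3×3 array, target PE[1][0]:
  t=0 PE[0][0]: acc=45 h=5 v=45
  t=0 PE[1][0]: acc=0 h=0 v=0
  t=1 PE[0][0]: acc=27 h=3 v=27
  t=1 PE[1][0]: acc=51 h=2 v=51
  t=2 PE[0][0]: acc=0 h=0 v=0
  t=2 PE[1][0]: acc=36 h=3 v=36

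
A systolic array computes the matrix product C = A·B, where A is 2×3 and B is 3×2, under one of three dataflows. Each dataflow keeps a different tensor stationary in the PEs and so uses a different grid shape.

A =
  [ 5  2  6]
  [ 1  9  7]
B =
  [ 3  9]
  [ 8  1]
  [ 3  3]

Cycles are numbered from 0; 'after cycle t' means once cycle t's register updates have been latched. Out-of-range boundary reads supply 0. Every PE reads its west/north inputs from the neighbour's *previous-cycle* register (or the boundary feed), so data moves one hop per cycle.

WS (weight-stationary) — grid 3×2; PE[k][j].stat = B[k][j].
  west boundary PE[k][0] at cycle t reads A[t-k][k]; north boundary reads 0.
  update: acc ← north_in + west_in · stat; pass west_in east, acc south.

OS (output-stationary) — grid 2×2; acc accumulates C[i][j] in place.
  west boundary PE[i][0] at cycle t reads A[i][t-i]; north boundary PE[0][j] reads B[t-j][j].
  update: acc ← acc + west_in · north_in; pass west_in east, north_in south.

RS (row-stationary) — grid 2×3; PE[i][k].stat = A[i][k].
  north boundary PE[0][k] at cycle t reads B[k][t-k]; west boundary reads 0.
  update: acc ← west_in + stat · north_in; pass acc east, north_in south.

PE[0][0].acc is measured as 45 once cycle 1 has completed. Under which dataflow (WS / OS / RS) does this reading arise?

dataflow = RS

WS [3×2] PE[0][0] across cycles:
  step 0 · PE0,0: acc=15; fwd→5 fwd↓15
  step 1 · PE0,0: acc=3; fwd→1 fwd↓3
OS [2×2] PE[0][0] across cycles:
  step 0 · PE0,0: acc=15; fwd→5 fwd↓3
  step 1 · PE0,0: acc=31; fwd→2 fwd↓8
RS [2×3] PE[0][0] across cycles:
  step 0 · PE0,0: acc=15; fwd→15 fwd↓3
  step 1 · PE0,0: acc=45; fwd→45 fwd↓9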